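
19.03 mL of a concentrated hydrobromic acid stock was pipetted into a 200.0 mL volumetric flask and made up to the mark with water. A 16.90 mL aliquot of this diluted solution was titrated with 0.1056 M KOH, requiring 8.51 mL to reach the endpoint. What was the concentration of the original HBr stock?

0.559 M

n(KOH) = 0.1056 x 0.008510 = 0.0008987 mol.
n(HBr) in the aliquot = 0.0008987 mol.
[diluted HBr] = 0.0008987 / 0.01690 = 0.05317 M.
Dilution factor = 200.0/19.03 = 10.51, so [stock] = 0.05317 x 10.51 = 0.559 M.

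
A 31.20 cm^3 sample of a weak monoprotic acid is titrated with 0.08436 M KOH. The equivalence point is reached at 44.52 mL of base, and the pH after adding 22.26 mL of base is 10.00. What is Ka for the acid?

22.26 mL is half of the equivalence volume, so this is the half-equivalence point where [HA] = [A^-].
At half-equivalence pH = pKa, so pKa = 10.00.
Ka = 10^(-10.00) = 1.0 x 10^-10.

1.0 x 10^-10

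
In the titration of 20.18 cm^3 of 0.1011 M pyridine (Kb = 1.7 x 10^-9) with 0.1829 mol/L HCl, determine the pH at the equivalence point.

3.21

n(C5H5N) = 0.1011 x 0.02018 = 0.002040 mol; V(HCl) at equivalence = 0.002040/0.1829 = 0.01115 L.
At equivalence the base is fully converted to C5H5NH+; total volume = 0.03133 L, so [C5H5NH+] = 0.002040/0.03133 = 0.06511 M.
Ka(C5H5NH+) = Kw/Kb = 1.0e-14 / 1.7 x 10^-9 = 5.88e-6.
[H^+] = sqrt(Ka x [C5H5NH+]) = sqrt(5.88e-6 x 0.06511) = 0.000619 M.
pH = -log(0.000619) = 3.21.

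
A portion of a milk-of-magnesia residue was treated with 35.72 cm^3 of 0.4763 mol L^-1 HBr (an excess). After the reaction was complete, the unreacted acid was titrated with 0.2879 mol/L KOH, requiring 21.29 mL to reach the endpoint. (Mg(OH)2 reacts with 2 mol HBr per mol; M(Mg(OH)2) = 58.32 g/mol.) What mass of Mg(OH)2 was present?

Total n(HBr) added = 0.4763 x 0.03572 = 0.01701 mol.
n(KOH) used = 0.2879 x 0.02129 = 0.006129 mol, which equals the excess n(HBr).
So n(HBr) consumed by the sample = 0.01701 - 0.006129 = 0.01088 mol.
n(Mg(OH)2) = 0.01088 / 2 = 0.005442 mol.
mass = 0.005442 mol x 58.32 g/mol = 0.317 g.

0.317 g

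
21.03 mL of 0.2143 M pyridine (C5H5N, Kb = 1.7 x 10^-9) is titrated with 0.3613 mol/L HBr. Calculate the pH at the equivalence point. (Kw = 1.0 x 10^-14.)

n(C5H5N) = 0.2143 x 0.02103 = 0.004507 mol; V(HBr) at equivalence = 0.004507/0.3613 = 0.01247 L.
At equivalence the base is fully converted to C5H5NH+; total volume = 0.03350 L, so [C5H5NH+] = 0.004507/0.03350 = 0.1345 M.
Ka(C5H5NH+) = Kw/Kb = 1.0e-14 / 1.7 x 10^-9 = 5.88e-6.
[H^+] = sqrt(Ka x [C5H5NH+]) = sqrt(5.88e-6 x 0.1345) = 0.000890 M.
pH = -log(0.000890) = 3.05.

3.05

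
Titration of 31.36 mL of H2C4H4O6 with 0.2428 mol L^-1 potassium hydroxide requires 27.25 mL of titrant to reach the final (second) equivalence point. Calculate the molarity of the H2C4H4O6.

n(KOH) = 0.2428 x 0.02725 = 0.006616 mol.
At the final (second) equivalence point, 2 mol OH^- react per mol H2C4H4O6, so n(H2C4H4O6) = 0.006616 / 2 = 0.003308 mol.
[H2C4H4O6] = 0.003308 / 0.03136 L = 0.105 M.

0.105 M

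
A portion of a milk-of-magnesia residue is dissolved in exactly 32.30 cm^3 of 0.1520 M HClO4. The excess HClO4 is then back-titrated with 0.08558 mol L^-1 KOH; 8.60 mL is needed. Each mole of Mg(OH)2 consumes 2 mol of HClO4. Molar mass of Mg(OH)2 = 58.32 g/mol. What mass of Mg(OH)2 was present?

0.122 g

Total n(HClO4) added = 0.1520 x 0.03230 = 0.004910 mol.
n(KOH) used = 0.08558 x 0.008600 = 0.0007360 mol, which equals the excess n(HClO4).
So n(HClO4) consumed by the sample = 0.004910 - 0.0007360 = 0.004174 mol.
n(Mg(OH)2) = 0.004174 / 2 = 0.002087 mol.
mass = 0.002087 mol x 58.32 g/mol = 0.122 g.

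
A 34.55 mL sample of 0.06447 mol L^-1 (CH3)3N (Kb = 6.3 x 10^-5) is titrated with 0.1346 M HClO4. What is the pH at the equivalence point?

n((CH3)3N) = 0.06447 x 0.03455 = 0.002227 mol; V(HClO4) at equivalence = 0.002227/0.1346 = 0.01655 L.
At equivalence the base is fully converted to (CH3)3NH+; total volume = 0.05110 L, so [(CH3)3NH+] = 0.002227/0.05110 = 0.04359 M.
Ka((CH3)3NH+) = Kw/Kb = 1.0e-14 / 6.3 x 10^-5 = 1.59e-10.
[H^+] = sqrt(Ka x [(CH3)3NH+]) = sqrt(1.59e-10 x 0.04359) = 2.63e-6 M.
pH = -log(2.63e-6) = 5.58.

5.58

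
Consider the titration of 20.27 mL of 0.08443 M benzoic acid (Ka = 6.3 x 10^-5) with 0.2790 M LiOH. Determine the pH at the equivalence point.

8.51

n(C6H5COOH) = 0.08443 x 0.02027 = 0.001711 mol; V(LiOH) at equivalence = 0.001711/0.2790 = 0.006134 L.
At equivalence all the acid is converted to C6H5COO-; total volume = 0.02027 + 0.006134 = 0.02640 L, so [C6H5COO-] = 0.001711/0.02640 = 0.06482 M.
Kb = Kw/Ka = 1.0e-14 / 6.3 x 10^-5 = 1.59e-10.
[OH^-] = sqrt(Kb x [C6H5COO-]) = sqrt(1.59e-10 x 0.06482) = 3.21e-6 M.
pOH = 5.49, so pH = 14.00 - 5.49 = 8.51.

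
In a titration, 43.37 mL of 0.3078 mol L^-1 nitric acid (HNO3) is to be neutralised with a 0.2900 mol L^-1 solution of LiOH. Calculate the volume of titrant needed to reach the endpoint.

46.0 mL

n(HNO3) = 0.3078 mol/L x 0.04337 L = 0.01335 mol.
At equivalence n(LiOH) = n(HNO3) = 0.01335 mol.
V(LiOH) = 0.01335 / 0.2900 = 0.04603 L = 46.0 mL.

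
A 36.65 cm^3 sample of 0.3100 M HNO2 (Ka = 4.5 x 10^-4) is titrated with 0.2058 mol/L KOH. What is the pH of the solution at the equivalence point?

8.22

n(HNO2) = 0.3100 x 0.03665 = 0.01136 mol; V(KOH) at equivalence = 0.01136/0.2058 = 0.05521 L.
At equivalence all the acid is converted to NO2-; total volume = 0.03665 + 0.05521 = 0.09186 L, so [NO2-] = 0.01136/0.09186 = 0.1237 M.
Kb = Kw/Ka = 1.0e-14 / 4.5 x 10^-4 = 2.22e-11.
[OH^-] = sqrt(Kb x [NO2-]) = sqrt(2.22e-11 x 0.1237) = 1.66e-6 M.
pOH = 5.78, so pH = 14.00 - 5.78 = 8.22.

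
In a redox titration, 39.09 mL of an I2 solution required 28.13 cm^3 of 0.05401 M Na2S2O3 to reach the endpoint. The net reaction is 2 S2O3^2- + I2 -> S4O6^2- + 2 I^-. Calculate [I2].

n(Na2S2O3) = 0.05401 x 0.02813 = 0.001519 mol.
From the balanced equation, 2 mol Na2S2O3 reacts with 1 mol I2, so n(I2) = 0.001519 x 1/2 = 0.0007597 mol.
[I2] = 0.0007597 / 0.03909 L = 0.0194 M.

0.0194 M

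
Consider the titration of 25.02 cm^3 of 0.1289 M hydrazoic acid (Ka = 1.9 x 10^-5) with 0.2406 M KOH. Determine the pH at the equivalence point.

n(HN3) = 0.1289 x 0.02502 = 0.003225 mol; V(KOH) at equivalence = 0.003225/0.2406 = 0.01340 L.
At equivalence all the acid is converted to N3-; total volume = 0.02502 + 0.01340 = 0.03842 L, so [N3-] = 0.003225/0.03842 = 0.08393 M.
Kb = Kw/Ka = 1.0e-14 / 1.9 x 10^-5 = 5.26e-10.
[OH^-] = sqrt(Kb x [N3-]) = sqrt(5.26e-10 x 0.08393) = 6.65e-6 M.
pOH = 5.18, so pH = 14.00 - 5.18 = 8.82.

8.82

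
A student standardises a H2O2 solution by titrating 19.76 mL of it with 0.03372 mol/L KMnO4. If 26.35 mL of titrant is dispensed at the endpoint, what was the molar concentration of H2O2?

0.112 M

n(KMnO4) = 0.03372 x 0.02635 = 0.0008885 mol.
From the balanced equation, 2 mol KMnO4 reacts with 5 mol H2O2, so n(H2O2) = 0.0008885 x 5/2 = 0.002221 mol.
[H2O2] = 0.002221 / 0.01976 L = 0.112 M.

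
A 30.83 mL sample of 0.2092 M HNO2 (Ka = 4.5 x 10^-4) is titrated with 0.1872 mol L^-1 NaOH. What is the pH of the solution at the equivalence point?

n(HNO2) = 0.2092 x 0.03083 = 0.006450 mol; V(NaOH) at equivalence = 0.006450/0.1872 = 0.03445 L.
At equivalence all the acid is converted to NO2-; total volume = 0.03083 + 0.03445 = 0.06528 L, so [NO2-] = 0.006450/0.06528 = 0.09879 M.
Kb = Kw/Ka = 1.0e-14 / 4.5 x 10^-4 = 2.22e-11.
[OH^-] = sqrt(Kb x [NO2-]) = sqrt(2.22e-11 x 0.09879) = 1.48e-6 M.
pOH = 5.83, so pH = 14.00 - 5.83 = 8.17.

8.17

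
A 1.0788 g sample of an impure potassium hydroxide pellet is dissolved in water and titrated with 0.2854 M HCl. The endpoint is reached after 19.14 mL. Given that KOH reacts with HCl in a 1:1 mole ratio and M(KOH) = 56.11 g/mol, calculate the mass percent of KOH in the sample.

n(HCl) = 0.2854 x 0.01914 = 0.005463 mol.
n(KOH) = 0.005463 / 1 = 0.005463 mol.
mass of KOH = 0.005463 x 56.11 = 0.3065 g.
% purity = 0.3065 / 1.0788 x 100 = 28.4%.

28.4%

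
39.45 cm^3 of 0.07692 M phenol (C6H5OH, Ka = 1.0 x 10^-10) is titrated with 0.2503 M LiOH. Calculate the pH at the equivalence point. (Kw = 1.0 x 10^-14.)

11.38

n(C6H5OH) = 0.07692 x 0.03945 = 0.003034 mol; V(LiOH) at equivalence = 0.003034/0.2503 = 0.01212 L.
At equivalence all the acid is converted to C6H5O-; total volume = 0.03945 + 0.01212 = 0.05157 L, so [C6H5O-] = 0.003034/0.05157 = 0.05884 M.
Kb = Kw/Ka = 1.0e-14 / 1.0 x 10^-10 = 0.000100.
[OH^-] = sqrt(Kb x [C6H5O-]) = sqrt(0.000100 x 0.05884) = 0.00243 M.
pOH = 2.62, so pH = 14.00 - 2.62 = 11.38.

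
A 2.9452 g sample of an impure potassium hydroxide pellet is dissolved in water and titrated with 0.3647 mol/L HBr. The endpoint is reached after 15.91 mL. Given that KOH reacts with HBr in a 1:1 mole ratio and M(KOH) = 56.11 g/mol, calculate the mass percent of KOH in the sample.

11.1%

n(HBr) = 0.3647 x 0.01591 = 0.005802 mol.
n(KOH) = 0.005802 / 1 = 0.005802 mol.
mass of KOH = 0.005802 x 56.11 = 0.3256 g.
% purity = 0.3256 / 2.9452 x 100 = 11.1%.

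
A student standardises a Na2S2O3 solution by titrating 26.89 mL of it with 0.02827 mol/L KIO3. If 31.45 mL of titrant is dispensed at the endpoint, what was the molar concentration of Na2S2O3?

n(KIO3) = 0.02827 x 0.03145 = 0.0008891 mol.
From the balanced equation, 1 mol KIO3 reacts with 6 mol Na2S2O3, so n(Na2S2O3) = 0.0008891 x 6/1 = 0.005335 mol.
[Na2S2O3] = 0.005335 / 0.02689 L = 0.198 M.

0.198 M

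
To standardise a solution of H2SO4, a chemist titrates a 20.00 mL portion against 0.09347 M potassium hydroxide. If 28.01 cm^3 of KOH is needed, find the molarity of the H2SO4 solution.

n(KOH) delivered = 0.09347 x 0.02801 = 0.002618 mol.
The reaction is 1 H2SO4 + 2 KOH, so n(H2SO4) = 0.002618 x 1/2 = 0.001309 mol.
[H2SO4] = 0.001309 mol / 0.02000 L = 0.0655 M.

0.0655 M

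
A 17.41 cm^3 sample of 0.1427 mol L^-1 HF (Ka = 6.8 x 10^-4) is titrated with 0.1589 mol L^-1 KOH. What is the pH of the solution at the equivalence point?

8.02

n(HF) = 0.1427 x 0.01741 = 0.002484 mol; V(KOH) at equivalence = 0.002484/0.1589 = 0.01564 L.
At equivalence all the acid is converted to F-; total volume = 0.01741 + 0.01564 = 0.03305 L, so [F-] = 0.002484/0.03305 = 0.07518 M.
Kb = Kw/Ka = 1.0e-14 / 6.8 x 10^-4 = 1.47e-11.
[OH^-] = sqrt(Kb x [F-]) = sqrt(1.47e-11 x 0.07518) = 1.05e-6 M.
pOH = 5.98, so pH = 14.00 - 5.98 = 8.02.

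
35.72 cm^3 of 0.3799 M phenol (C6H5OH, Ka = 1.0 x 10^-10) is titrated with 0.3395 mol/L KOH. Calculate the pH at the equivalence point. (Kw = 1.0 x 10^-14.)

11.63

n(C6H5OH) = 0.3799 x 0.03572 = 0.01357 mol; V(KOH) at equivalence = 0.01357/0.3395 = 0.03997 L.
At equivalence all the acid is converted to C6H5O-; total volume = 0.03572 + 0.03997 = 0.07569 L, so [C6H5O-] = 0.01357/0.07569 = 0.1793 M.
Kb = Kw/Ka = 1.0e-14 / 1.0 x 10^-10 = 0.000100.
[OH^-] = sqrt(Kb x [C6H5O-]) = sqrt(0.000100 x 0.1793) = 0.00423 M.
pOH = 2.37, so pH = 14.00 - 2.37 = 11.63.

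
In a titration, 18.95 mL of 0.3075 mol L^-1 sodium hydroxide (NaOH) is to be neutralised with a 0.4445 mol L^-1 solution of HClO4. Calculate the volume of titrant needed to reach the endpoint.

n(NaOH) = 0.3075 mol/L x 0.01895 L = 0.005827 mol.
At equivalence n(HClO4) = n(NaOH) = 0.005827 mol.
V(HClO4) = 0.005827 / 0.4445 = 0.01311 L = 13.1 mL.

13.1 mL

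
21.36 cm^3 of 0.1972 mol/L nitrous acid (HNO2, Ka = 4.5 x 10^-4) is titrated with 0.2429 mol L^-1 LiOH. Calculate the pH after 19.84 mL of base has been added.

n(acid) = 0.1972 x 0.02136 = 0.004212 mol; n(LiOH) added = 0.2429 x 0.01984 = 0.004819 mol.
Base is in excess by 0.004819 - 0.004212 = 0.0006069 mol in a total volume of 0.04120 L.
[OH^-] = 0.0006069/0.04120 = 0.01473 M, so pOH = 1.83 and pH = 14.00 - 1.83 = 12.17.

12.17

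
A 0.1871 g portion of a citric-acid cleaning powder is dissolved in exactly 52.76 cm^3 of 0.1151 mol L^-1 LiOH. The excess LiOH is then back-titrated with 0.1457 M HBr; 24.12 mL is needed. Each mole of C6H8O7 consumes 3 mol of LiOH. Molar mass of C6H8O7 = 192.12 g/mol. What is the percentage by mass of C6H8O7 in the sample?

87.6%

Total n(LiOH) added = 0.1151 x 0.05276 = 0.006073 mol.
n(HBr) used = 0.1457 x 0.02412 = 0.003514 mol, which equals the excess n(LiOH).
So n(LiOH) consumed by the sample = 0.006073 - 0.003514 = 0.002558 mol.
n(C6H8O7) = 0.002558 / 3 = 0.0008528 mol.
mass C6H8O7 = 0.0008528 x 192.12 = 0.1638 g, so %C6H8O7 = 0.1638/0.1871 x 100 = 87.6%.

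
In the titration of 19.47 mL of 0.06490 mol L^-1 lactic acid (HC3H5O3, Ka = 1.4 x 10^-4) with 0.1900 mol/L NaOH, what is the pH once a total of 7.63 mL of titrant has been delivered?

11.84

n(acid) = 0.06490 x 0.01947 = 0.001264 mol; n(NaOH) added = 0.1900 x 0.007630 = 0.001450 mol.
Base is in excess by 0.001450 - 0.001264 = 0.0001861 mol in a total volume of 0.02710 L.
[OH^-] = 0.0001861/0.02710 = 0.006867 M, so pOH = 2.16 and pH = 14.00 - 2.16 = 11.84.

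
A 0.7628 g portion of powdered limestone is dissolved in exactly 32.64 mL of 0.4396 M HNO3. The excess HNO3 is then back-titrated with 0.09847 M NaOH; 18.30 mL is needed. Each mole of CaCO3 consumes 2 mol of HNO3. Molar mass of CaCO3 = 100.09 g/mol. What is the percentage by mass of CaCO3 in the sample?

Total n(HNO3) added = 0.4396 x 0.03264 = 0.01435 mol.
n(NaOH) used = 0.09847 x 0.01830 = 0.001802 mol, which equals the excess n(HNO3).
So n(HNO3) consumed by the sample = 0.01435 - 0.001802 = 0.01255 mol.
n(CaCO3) = 0.01255 / 2 = 0.006273 mol.
mass CaCO3 = 0.006273 x 100.09 = 0.6279 g, so %CaCO3 = 0.6279/0.7628 x 100 = 82.3%.

82.3%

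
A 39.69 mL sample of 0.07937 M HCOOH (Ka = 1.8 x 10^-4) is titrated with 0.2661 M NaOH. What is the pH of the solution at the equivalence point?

n(HCOOH) = 0.07937 x 0.03969 = 0.003150 mol; V(NaOH) at equivalence = 0.003150/0.2661 = 0.01184 L.
At equivalence all the acid is converted to HCOO-; total volume = 0.03969 + 0.01184 = 0.05153 L, so [HCOO-] = 0.003150/0.05153 = 0.06114 M.
Kb = Kw/Ka = 1.0e-14 / 1.8 x 10^-4 = 5.56e-11.
[OH^-] = sqrt(Kb x [HCOO-]) = sqrt(5.56e-11 x 0.06114) = 1.84e-6 M.
pOH = 5.73, so pH = 14.00 - 5.73 = 8.27.

8.27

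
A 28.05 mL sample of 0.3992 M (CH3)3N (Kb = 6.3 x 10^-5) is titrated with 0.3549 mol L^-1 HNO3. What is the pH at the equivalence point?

n((CH3)3N) = 0.3992 x 0.02805 = 0.01120 mol; V(HNO3) at equivalence = 0.01120/0.3549 = 0.03155 L.
At equivalence the base is fully converted to (CH3)3NH+; total volume = 0.05960 L, so [(CH3)3NH+] = 0.01120/0.05960 = 0.1879 M.
Ka((CH3)3NH+) = Kw/Kb = 1.0e-14 / 6.3 x 10^-5 = 1.59e-10.
[H^+] = sqrt(Ka x [(CH3)3NH+]) = sqrt(1.59e-10 x 0.1879) = 5.46e-6 M.
pH = -log(5.46e-6) = 5.26.

5.26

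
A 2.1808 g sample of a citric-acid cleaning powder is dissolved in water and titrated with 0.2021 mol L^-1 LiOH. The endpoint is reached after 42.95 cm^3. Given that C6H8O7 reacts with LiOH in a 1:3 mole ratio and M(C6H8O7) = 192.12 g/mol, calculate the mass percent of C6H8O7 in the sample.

25.5%

n(LiOH) = 0.2021 x 0.04295 = 0.008680 mol.
n(C6H8O7) = 0.008680 / 3 = 0.002893 mol.
mass of C6H8O7 = 0.002893 x 192.12 = 0.5559 g.
% purity = 0.5559 / 2.1808 x 100 = 25.5%.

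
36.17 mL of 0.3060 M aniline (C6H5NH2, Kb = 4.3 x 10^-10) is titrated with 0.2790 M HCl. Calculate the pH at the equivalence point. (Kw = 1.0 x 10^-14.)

n(C6H5NH2) = 0.3060 x 0.03617 = 0.01107 mol; V(HCl) at equivalence = 0.01107/0.2790 = 0.03967 L.
At equivalence the base is fully converted to C6H5NH3+; total volume = 0.07584 L, so [C6H5NH3+] = 0.01107/0.07584 = 0.1459 M.
Ka(C6H5NH3+) = Kw/Kb = 1.0e-14 / 4.3 x 10^-10 = 2.33e-5.
[H^+] = sqrt(Ka x [C6H5NH3+]) = sqrt(2.33e-5 x 0.1459) = 0.00184 M.
pH = -log(0.00184) = 2.73.

2.73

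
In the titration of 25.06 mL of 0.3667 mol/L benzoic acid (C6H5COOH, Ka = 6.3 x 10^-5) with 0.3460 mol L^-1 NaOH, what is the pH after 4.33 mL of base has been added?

3.49

Initial n(C6H5COOH) = 0.3667 x 0.02506 = 0.009190 mol.
n(NaOH) added = 0.3460 x 0.004330 = 0.001498 mol, converting that many moles of C6H5COOH to C6H5COO-.
Remaining n(C6H5COOH) = 0.007691 mol; n(C6H5COO-) = 0.001498 mol.
By Henderson-Hasselbalch, pH = pKa + log([A^-]/[HA]) = 4.20 + log(0.001498/0.007691) = 4.20 + (-0.71) = 3.49.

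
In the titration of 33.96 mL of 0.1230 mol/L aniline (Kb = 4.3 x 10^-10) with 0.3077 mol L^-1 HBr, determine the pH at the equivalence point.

n(C6H5NH2) = 0.1230 x 0.03396 = 0.004177 mol; V(HBr) at equivalence = 0.004177/0.3077 = 0.01358 L.
At equivalence the base is fully converted to C6H5NH3+; total volume = 0.04754 L, so [C6H5NH3+] = 0.004177/0.04754 = 0.08787 M.
Ka(C6H5NH3+) = Kw/Kb = 1.0e-14 / 4.3 x 10^-10 = 2.33e-5.
[H^+] = sqrt(Ka x [C6H5NH3+]) = sqrt(2.33e-5 x 0.08787) = 0.00143 M.
pH = -log(0.00143) = 2.84.

2.84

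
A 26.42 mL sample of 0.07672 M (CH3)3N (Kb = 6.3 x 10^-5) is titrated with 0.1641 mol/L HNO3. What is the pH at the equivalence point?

5.54

n((CH3)3N) = 0.07672 x 0.02642 = 0.002027 mol; V(HNO3) at equivalence = 0.002027/0.1641 = 0.01235 L.
At equivalence the base is fully converted to (CH3)3NH+; total volume = 0.03877 L, so [(CH3)3NH+] = 0.002027/0.03877 = 0.05228 M.
Ka((CH3)3NH+) = Kw/Kb = 1.0e-14 / 6.3 x 10^-5 = 1.59e-10.
[H^+] = sqrt(Ka x [(CH3)3NH+]) = sqrt(1.59e-10 x 0.05228) = 2.88e-6 M.
pH = -log(2.88e-6) = 5.54.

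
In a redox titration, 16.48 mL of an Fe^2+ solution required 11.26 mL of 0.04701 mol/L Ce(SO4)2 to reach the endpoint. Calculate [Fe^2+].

0.0321 M

n(Ce(SO4)2) = 0.04701 x 0.01126 = 0.0005293 mol.
From the balanced equation, 1 mol Ce(SO4)2 reacts with 1 mol Fe^2+, so n(Fe^2+) = 0.0005293 x 1/1 = 0.0005293 mol.
[Fe^2+] = 0.0005293 / 0.01648 L = 0.0321 M.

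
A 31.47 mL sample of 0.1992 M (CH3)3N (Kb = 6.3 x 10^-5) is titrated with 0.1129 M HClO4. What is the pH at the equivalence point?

5.47

n((CH3)3N) = 0.1992 x 0.03147 = 0.006269 mol; V(HClO4) at equivalence = 0.006269/0.1129 = 0.05553 L.
At equivalence the base is fully converted to (CH3)3NH+; total volume = 0.08700 L, so [(CH3)3NH+] = 0.006269/0.08700 = 0.07206 M.
Ka((CH3)3NH+) = Kw/Kb = 1.0e-14 / 6.3 x 10^-5 = 1.59e-10.
[H^+] = sqrt(Ka x [(CH3)3NH+]) = sqrt(1.59e-10 x 0.07206) = 3.38e-6 M.
pH = -log(3.38e-6) = 5.47.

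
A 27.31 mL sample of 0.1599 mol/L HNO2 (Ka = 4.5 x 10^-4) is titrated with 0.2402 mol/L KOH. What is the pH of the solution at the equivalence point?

8.16

n(HNO2) = 0.1599 x 0.02731 = 0.004367 mol; V(KOH) at equivalence = 0.004367/0.2402 = 0.01818 L.
At equivalence all the acid is converted to NO2-; total volume = 0.02731 + 0.01818 = 0.04549 L, so [NO2-] = 0.004367/0.04549 = 0.09600 M.
Kb = Kw/Ka = 1.0e-14 / 4.5 x 10^-4 = 2.22e-11.
[OH^-] = sqrt(Kb x [NO2-]) = sqrt(2.22e-11 x 0.09600) = 1.46e-6 M.
pOH = 5.84, so pH = 14.00 - 5.84 = 8.16.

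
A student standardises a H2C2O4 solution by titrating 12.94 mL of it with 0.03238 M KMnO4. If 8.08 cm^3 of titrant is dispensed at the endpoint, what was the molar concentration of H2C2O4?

n(KMnO4) = 0.03238 x 0.008080 = 0.0002616 mol.
From the balanced equation, 2 mol KMnO4 reacts with 5 mol H2C2O4, so n(H2C2O4) = 0.0002616 x 5/2 = 0.0006541 mol.
[H2C2O4] = 0.0006541 / 0.01294 L = 0.0505 M.

0.0505 M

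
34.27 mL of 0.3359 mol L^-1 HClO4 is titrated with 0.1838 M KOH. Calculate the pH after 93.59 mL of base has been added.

12.65

n(acid) = 0.3359 x 0.03427 = 0.01151 mol; n(KOH) added = 0.1838 x 0.09359 = 0.01720 mol.
Base is in excess by 0.01720 - 0.01151 = 0.005691 mol in a total volume of 0.1279 L.
[OH^-] = 0.005691/0.1279 = 0.04451 M, so pOH = 1.35 and pH = 14.00 - 1.35 = 12.65.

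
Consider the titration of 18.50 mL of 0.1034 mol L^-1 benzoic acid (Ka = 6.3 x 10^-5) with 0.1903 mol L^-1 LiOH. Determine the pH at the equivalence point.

n(C6H5COOH) = 0.1034 x 0.01850 = 0.001913 mol; V(LiOH) at equivalence = 0.001913/0.1903 = 0.01005 L.
At equivalence all the acid is converted to C6H5COO-; total volume = 0.01850 + 0.01005 = 0.02855 L, so [C6H5COO-] = 0.001913/0.02855 = 0.06700 M.
Kb = Kw/Ka = 1.0e-14 / 6.3 x 10^-5 = 1.59e-10.
[OH^-] = sqrt(Kb x [C6H5COO-]) = sqrt(1.59e-10 x 0.06700) = 3.26e-6 M.
pOH = 5.49, so pH = 14.00 - 5.49 = 8.51.

8.51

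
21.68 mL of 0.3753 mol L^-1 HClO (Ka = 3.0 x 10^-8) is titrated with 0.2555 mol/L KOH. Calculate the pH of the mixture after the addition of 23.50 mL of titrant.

Initial n(HClO) = 0.3753 x 0.02168 = 0.008137 mol.
n(KOH) added = 0.2555 x 0.02350 = 0.006004 mol, converting that many moles of HClO to ClO-.
Remaining n(HClO) = 0.002132 mol; n(ClO-) = 0.006004 mol.
By Henderson-Hasselbalch, pH = pKa + log([A^-]/[HA]) = 7.52 + log(0.006004/0.002132) = 7.52 + (+0.45) = 7.97.

7.97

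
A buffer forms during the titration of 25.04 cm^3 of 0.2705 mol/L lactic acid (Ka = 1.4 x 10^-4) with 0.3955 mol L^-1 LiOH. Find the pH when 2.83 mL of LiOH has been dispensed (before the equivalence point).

Initial n(HC3H5O3) = 0.2705 x 0.02504 = 0.006773 mol.
n(LiOH) added = 0.3955 x 0.002830 = 0.001119 mol, converting that many moles of HC3H5O3 to C3H5O3-.
Remaining n(HC3H5O3) = 0.005654 mol; n(C3H5O3-) = 0.001119 mol.
By Henderson-Hasselbalch, pH = pKa + log([A^-]/[HA]) = 3.85 + log(0.001119/0.005654) = 3.85 + (-0.70) = 3.15.

3.15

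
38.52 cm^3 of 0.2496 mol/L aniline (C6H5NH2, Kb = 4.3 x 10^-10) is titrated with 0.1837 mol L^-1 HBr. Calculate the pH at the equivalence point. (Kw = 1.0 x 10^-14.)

n(C6H5NH2) = 0.2496 x 0.03852 = 0.009615 mol; V(HBr) at equivalence = 0.009615/0.1837 = 0.05234 L.
At equivalence the base is fully converted to C6H5NH3+; total volume = 0.09086 L, so [C6H5NH3+] = 0.009615/0.09086 = 0.1058 M.
Ka(C6H5NH3+) = Kw/Kb = 1.0e-14 / 4.3 x 10^-10 = 2.33e-5.
[H^+] = sqrt(Ka x [C6H5NH3+]) = sqrt(2.33e-5 x 0.1058) = 0.00157 M.
pH = -log(0.00157) = 2.80.

2.80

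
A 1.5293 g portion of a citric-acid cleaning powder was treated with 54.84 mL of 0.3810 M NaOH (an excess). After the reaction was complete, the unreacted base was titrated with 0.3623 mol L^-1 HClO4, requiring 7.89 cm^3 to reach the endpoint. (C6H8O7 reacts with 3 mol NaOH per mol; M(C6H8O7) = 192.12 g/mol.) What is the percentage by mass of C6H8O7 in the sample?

Total n(NaOH) added = 0.3810 x 0.05484 = 0.02089 mol.
n(HClO4) used = 0.3623 x 0.007890 = 0.002859 mol, which equals the excess n(NaOH).
So n(NaOH) consumed by the sample = 0.02089 - 0.002859 = 0.01804 mol.
n(C6H8O7) = 0.01804 / 3 = 0.006012 mol.
mass C6H8O7 = 0.006012 x 192.12 = 1.155 g, so %C6H8O7 = 1.155/1.5293 x 100 = 75.5%.

75.5%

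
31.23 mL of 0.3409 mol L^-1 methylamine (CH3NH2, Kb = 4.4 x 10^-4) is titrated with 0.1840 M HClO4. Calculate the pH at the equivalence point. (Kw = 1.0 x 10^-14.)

5.78

n(CH3NH2) = 0.3409 x 0.03123 = 0.01065 mol; V(HClO4) at equivalence = 0.01065/0.1840 = 0.05786 L.
At equivalence the base is fully converted to CH3NH3+; total volume = 0.08909 L, so [CH3NH3+] = 0.01065/0.08909 = 0.1195 M.
Ka(CH3NH3+) = Kw/Kb = 1.0e-14 / 4.4 x 10^-4 = 2.27e-11.
[H^+] = sqrt(Ka x [CH3NH3+]) = sqrt(2.27e-11 x 0.1195) = 1.65e-6 M.
pH = -log(1.65e-6) = 5.78.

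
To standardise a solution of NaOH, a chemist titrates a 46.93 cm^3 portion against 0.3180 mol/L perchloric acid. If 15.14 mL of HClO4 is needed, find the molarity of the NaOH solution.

n(HClO4) delivered = 0.3180 x 0.01514 = 0.004815 mol.
For a 1:1 reaction, n(NaOH) = 0.004815 mol.
[NaOH] = 0.004815 mol / 0.04693 L = 0.103 M.

0.103 M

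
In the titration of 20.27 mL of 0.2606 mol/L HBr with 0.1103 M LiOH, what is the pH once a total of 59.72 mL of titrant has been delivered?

n(acid) = 0.2606 x 0.02027 = 0.005282 mol; n(LiOH) added = 0.1103 x 0.05972 = 0.006587 mol.
Base is in excess by 0.006587 - 0.005282 = 0.001305 mol in a total volume of 0.07999 L.
[OH^-] = 0.001305/0.07999 = 0.01631 M, so pOH = 1.79 and pH = 14.00 - 1.79 = 12.21.

12.21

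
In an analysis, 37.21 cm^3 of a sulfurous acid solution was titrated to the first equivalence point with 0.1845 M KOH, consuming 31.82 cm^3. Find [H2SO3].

0.158 M

n(KOH) = 0.1845 x 0.03182 = 0.005871 mol.
At the first equivalence point, 1 mol OH^- react per mol H2SO3, so n(H2SO3) = 0.005871 / 1 = 0.005871 mol.
[H2SO3] = 0.005871 / 0.03721 L = 0.158 M.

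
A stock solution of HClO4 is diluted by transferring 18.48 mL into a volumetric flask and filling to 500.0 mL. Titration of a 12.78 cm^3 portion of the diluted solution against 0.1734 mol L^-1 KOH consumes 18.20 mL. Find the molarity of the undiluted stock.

n(KOH) = 0.1734 x 0.01820 = 0.003156 mol.
n(HClO4) in the aliquot = 0.003156 mol.
[diluted HClO4] = 0.003156 / 0.01278 = 0.2469 M.
Dilution factor = 500.0/18.48 = 27.06, so [stock] = 0.2469 x 27.06 = 6.68 M.

6.68 M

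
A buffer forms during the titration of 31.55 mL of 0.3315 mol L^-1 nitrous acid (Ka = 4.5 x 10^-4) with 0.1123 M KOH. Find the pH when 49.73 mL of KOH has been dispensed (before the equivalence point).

3.41

Initial n(HNO2) = 0.3315 x 0.03155 = 0.01046 mol.
n(KOH) added = 0.1123 x 0.04973 = 0.005585 mol, converting that many moles of HNO2 to NO2-.
Remaining n(HNO2) = 0.004874 mol; n(NO2-) = 0.005585 mol.
By Henderson-Hasselbalch, pH = pKa + log([A^-]/[HA]) = 3.35 + log(0.005585/0.004874) = 3.35 + (+0.06) = 3.41.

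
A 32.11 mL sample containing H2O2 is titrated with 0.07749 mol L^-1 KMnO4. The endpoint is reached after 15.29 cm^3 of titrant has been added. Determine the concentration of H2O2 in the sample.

n(KMnO4) = 0.07749 x 0.01529 = 0.001185 mol.
From the balanced equation, 2 mol KMnO4 reacts with 5 mol H2O2, so n(H2O2) = 0.001185 x 5/2 = 0.002962 mol.
[H2O2] = 0.002962 / 0.03211 L = 0.0922 M.

0.0922 M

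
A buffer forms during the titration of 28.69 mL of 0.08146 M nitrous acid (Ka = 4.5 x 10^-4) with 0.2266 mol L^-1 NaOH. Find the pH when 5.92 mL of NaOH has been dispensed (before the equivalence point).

Initial n(HNO2) = 0.08146 x 0.02869 = 0.002337 mol.
n(NaOH) added = 0.2266 x 0.005920 = 0.001341 mol, converting that many moles of HNO2 to NO2-.
Remaining n(HNO2) = 0.0009956 mol; n(NO2-) = 0.001341 mol.
By Henderson-Hasselbalch, pH = pKa + log([A^-]/[HA]) = 3.35 + log(0.001341/0.0009956) = 3.35 + (+0.13) = 3.48.

3.48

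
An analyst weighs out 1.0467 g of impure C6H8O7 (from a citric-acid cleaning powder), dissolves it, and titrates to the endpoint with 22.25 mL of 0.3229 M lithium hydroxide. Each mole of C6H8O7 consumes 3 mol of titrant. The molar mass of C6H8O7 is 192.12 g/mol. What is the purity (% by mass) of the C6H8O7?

n(LiOH) = 0.3229 x 0.02225 = 0.007185 mol.
n(C6H8O7) = 0.007185 / 3 = 0.002395 mol.
mass of C6H8O7 = 0.002395 x 192.12 = 0.4601 g.
% purity = 0.4601 / 1.0467 x 100 = 44.0%.

44.0%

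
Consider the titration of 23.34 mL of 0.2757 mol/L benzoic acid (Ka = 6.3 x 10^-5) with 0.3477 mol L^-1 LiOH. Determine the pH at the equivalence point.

8.69

n(C6H5COOH) = 0.2757 x 0.02334 = 0.006435 mol; V(LiOH) at equivalence = 0.006435/0.3477 = 0.01851 L.
At equivalence all the acid is converted to C6H5COO-; total volume = 0.02334 + 0.01851 = 0.04185 L, so [C6H5COO-] = 0.006435/0.04185 = 0.1538 M.
Kb = Kw/Ka = 1.0e-14 / 6.3 x 10^-5 = 1.59e-10.
[OH^-] = sqrt(Kb x [C6H5COO-]) = sqrt(1.59e-10 x 0.1538) = 4.94e-6 M.
pOH = 5.31, so pH = 14.00 - 5.31 = 8.69.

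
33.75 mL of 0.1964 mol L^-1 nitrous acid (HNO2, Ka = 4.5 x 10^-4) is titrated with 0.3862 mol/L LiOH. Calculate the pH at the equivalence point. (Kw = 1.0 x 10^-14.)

8.23

n(HNO2) = 0.1964 x 0.03375 = 0.006628 mol; V(LiOH) at equivalence = 0.006628/0.3862 = 0.01716 L.
At equivalence all the acid is converted to NO2-; total volume = 0.03375 + 0.01716 = 0.05091 L, so [NO2-] = 0.006628/0.05091 = 0.1302 M.
Kb = Kw/Ka = 1.0e-14 / 4.5 x 10^-4 = 2.22e-11.
[OH^-] = sqrt(Kb x [NO2-]) = sqrt(2.22e-11 x 0.1302) = 1.70e-6 M.
pOH = 5.77, so pH = 14.00 - 5.77 = 8.23.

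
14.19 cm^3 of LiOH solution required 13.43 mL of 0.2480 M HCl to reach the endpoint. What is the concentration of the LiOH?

n(HCl) delivered = 0.2480 x 0.01343 = 0.003331 mol.
For a 1:1 reaction, n(LiOH) = 0.003331 mol.
[LiOH] = 0.003331 mol / 0.01419 L = 0.235 M.

0.235 M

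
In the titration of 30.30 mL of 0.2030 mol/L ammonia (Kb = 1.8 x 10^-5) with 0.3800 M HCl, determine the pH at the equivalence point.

5.07

n(NH3) = 0.2030 x 0.03030 = 0.006151 mol; V(HCl) at equivalence = 0.006151/0.3800 = 0.01619 L.
At equivalence the base is fully converted to NH4+; total volume = 0.04649 L, so [NH4+] = 0.006151/0.04649 = 0.1323 M.
Ka(NH4+) = Kw/Kb = 1.0e-14 / 1.8 x 10^-5 = 5.56e-10.
[H^+] = sqrt(Ka x [NH4+]) = sqrt(5.56e-10 x 0.1323) = 8.57e-6 M.
pH = -log(8.57e-6) = 5.07.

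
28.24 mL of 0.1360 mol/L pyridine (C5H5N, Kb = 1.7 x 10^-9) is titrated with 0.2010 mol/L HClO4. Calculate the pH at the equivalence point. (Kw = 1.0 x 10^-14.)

3.16

n(C5H5N) = 0.1360 x 0.02824 = 0.003841 mol; V(HClO4) at equivalence = 0.003841/0.2010 = 0.01911 L.
At equivalence the base is fully converted to C5H5NH+; total volume = 0.04735 L, so [C5H5NH+] = 0.003841/0.04735 = 0.08112 M.
Ka(C5H5NH+) = Kw/Kb = 1.0e-14 / 1.7 x 10^-9 = 5.88e-6.
[H^+] = sqrt(Ka x [C5H5NH+]) = sqrt(5.88e-6 x 0.08112) = 0.000691 M.
pH = -log(0.000691) = 3.16.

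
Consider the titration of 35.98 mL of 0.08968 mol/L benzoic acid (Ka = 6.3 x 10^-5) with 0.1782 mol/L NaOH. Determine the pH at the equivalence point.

8.49

n(C6H5COOH) = 0.08968 x 0.03598 = 0.003227 mol; V(NaOH) at equivalence = 0.003227/0.1782 = 0.01811 L.
At equivalence all the acid is converted to C6H5COO-; total volume = 0.03598 + 0.01811 = 0.05409 L, so [C6H5COO-] = 0.003227/0.05409 = 0.05966 M.
Kb = Kw/Ka = 1.0e-14 / 6.3 x 10^-5 = 1.59e-10.
[OH^-] = sqrt(Kb x [C6H5COO-]) = sqrt(1.59e-10 x 0.05966) = 3.08e-6 M.
pOH = 5.51, so pH = 14.00 - 5.51 = 8.49.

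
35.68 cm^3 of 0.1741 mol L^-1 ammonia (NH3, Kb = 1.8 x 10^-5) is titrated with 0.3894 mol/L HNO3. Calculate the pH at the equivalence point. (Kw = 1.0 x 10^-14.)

n(NH3) = 0.1741 x 0.03568 = 0.006212 mol; V(HNO3) at equivalence = 0.006212/0.3894 = 0.01595 L.
At equivalence the base is fully converted to NH4+; total volume = 0.05163 L, so [NH4+] = 0.006212/0.05163 = 0.1203 M.
Ka(NH4+) = Kw/Kb = 1.0e-14 / 1.8 x 10^-5 = 5.56e-10.
[H^+] = sqrt(Ka x [NH4+]) = sqrt(5.56e-10 x 0.1203) = 8.18e-6 M.
pH = -log(8.18e-6) = 5.09.

5.09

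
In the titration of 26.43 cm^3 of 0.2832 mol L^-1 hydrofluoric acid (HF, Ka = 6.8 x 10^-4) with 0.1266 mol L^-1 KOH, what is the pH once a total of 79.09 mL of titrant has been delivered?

n(acid) = 0.2832 x 0.02643 = 0.007485 mol; n(KOH) added = 0.1266 x 0.07909 = 0.01001 mol.
Base is in excess by 0.01001 - 0.007485 = 0.002528 mol in a total volume of 0.1055 L.
[OH^-] = 0.002528/0.1055 = 0.02396 M, so pOH = 1.62 and pH = 14.00 - 1.62 = 12.38.

12.38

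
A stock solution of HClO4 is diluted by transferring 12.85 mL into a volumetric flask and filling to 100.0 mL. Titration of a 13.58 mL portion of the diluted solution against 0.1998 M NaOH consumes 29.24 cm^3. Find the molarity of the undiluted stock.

n(NaOH) = 0.1998 x 0.02924 = 0.005842 mol.
n(HClO4) in the aliquot = 0.005842 mol.
[diluted HClO4] = 0.005842 / 0.01358 = 0.4302 M.
Dilution factor = 100.0/12.85 = 7.782, so [stock] = 0.4302 x 7.782 = 3.35 M.

3.35 M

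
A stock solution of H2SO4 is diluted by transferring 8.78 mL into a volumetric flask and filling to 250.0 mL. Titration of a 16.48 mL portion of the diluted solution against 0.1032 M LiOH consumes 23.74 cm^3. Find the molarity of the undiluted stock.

2.12 M

n(LiOH) = 0.1032 x 0.02374 = 0.002450 mol.
n(H2SO4) in the aliquot = 0.002450 x 1/2 = 0.001225 mol.
[diluted H2SO4] = 0.001225 / 0.01648 = 0.07433 M.
Dilution factor = 250.0/8.780 = 28.47, so [stock] = 0.07433 x 28.47 = 2.12 M.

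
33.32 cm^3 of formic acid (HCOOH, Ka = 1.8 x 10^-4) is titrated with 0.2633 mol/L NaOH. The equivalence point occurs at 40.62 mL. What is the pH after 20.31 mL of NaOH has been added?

3.74

20.31 mL is exactly half the equivalence volume (40.62/2), i.e. the half-equivalence point.
There, n(HA) = n(A^-), so pH = pKa = -log(1.8 x 10^-4) = 3.74.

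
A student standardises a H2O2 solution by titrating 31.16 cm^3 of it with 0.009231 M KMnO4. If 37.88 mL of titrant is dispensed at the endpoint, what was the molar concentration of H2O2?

0.0281 M

n(KMnO4) = 0.009231 x 0.03788 = 0.0003497 mol.
From the balanced equation, 2 mol KMnO4 reacts with 5 mol H2O2, so n(H2O2) = 0.0003497 x 5/2 = 0.0008742 mol.
[H2O2] = 0.0008742 / 0.03116 L = 0.0281 M.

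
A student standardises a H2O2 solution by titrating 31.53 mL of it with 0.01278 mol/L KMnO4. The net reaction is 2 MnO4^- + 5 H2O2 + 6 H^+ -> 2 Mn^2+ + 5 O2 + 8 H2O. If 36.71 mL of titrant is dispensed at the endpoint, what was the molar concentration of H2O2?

0.0372 M

n(KMnO4) = 0.01278 x 0.03671 = 0.0004692 mol.
From the balanced equation, 2 mol KMnO4 reacts with 5 mol H2O2, so n(H2O2) = 0.0004692 x 5/2 = 0.001173 mol.
[H2O2] = 0.001173 / 0.03153 L = 0.0372 M.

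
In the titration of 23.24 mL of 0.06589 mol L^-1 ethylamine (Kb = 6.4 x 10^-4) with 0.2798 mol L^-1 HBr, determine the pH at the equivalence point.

n(C2H5NH2) = 0.06589 x 0.02324 = 0.001531 mol; V(HBr) at equivalence = 0.001531/0.2798 = 0.005473 L.
At equivalence the base is fully converted to C2H5NH3+; total volume = 0.02871 L, so [C2H5NH3+] = 0.001531/0.02871 = 0.05333 M.
Ka(C2H5NH3+) = Kw/Kb = 1.0e-14 / 6.4 x 10^-4 = 1.56e-11.
[H^+] = sqrt(Ka x [C2H5NH3+]) = sqrt(1.56e-11 x 0.05333) = 9.13e-7 M.
pH = -log(9.13e-7) = 6.04.

6.04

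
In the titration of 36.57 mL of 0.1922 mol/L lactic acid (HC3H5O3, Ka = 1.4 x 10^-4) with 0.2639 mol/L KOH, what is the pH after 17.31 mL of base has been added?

4.12

Initial n(HC3H5O3) = 0.1922 x 0.03657 = 0.007029 mol.
n(KOH) added = 0.2639 x 0.01731 = 0.004568 mol, converting that many moles of HC3H5O3 to C3H5O3-.
Remaining n(HC3H5O3) = 0.002461 mol; n(C3H5O3-) = 0.004568 mol.
By Henderson-Hasselbalch, pH = pKa + log([A^-]/[HA]) = 3.85 + log(0.004568/0.002461) = 3.85 + (+0.27) = 4.12.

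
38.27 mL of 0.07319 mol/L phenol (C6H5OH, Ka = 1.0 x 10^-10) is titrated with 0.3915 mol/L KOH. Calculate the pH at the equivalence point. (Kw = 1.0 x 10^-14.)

11.40

n(C6H5OH) = 0.07319 x 0.03827 = 0.002801 mol; V(KOH) at equivalence = 0.002801/0.3915 = 0.007154 L.
At equivalence all the acid is converted to C6H5O-; total volume = 0.03827 + 0.007154 = 0.04542 L, so [C6H5O-] = 0.002801/0.04542 = 0.06166 M.
Kb = Kw/Ka = 1.0e-14 / 1.0 x 10^-10 = 0.000100.
[OH^-] = sqrt(Kb x [C6H5O-]) = sqrt(0.000100 x 0.06166) = 0.00248 M.
pOH = 2.60, so pH = 14.00 - 2.60 = 11.40.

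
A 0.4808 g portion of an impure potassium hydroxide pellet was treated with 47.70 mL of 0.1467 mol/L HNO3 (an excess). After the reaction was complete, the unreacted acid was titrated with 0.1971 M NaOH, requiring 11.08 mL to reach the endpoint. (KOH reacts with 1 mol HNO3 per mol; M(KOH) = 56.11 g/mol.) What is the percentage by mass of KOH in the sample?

Total n(HNO3) added = 0.1467 x 0.04770 = 0.006998 mol.
n(NaOH) used = 0.1971 x 0.01108 = 0.002184 mol, which equals the excess n(HNO3).
So n(HNO3) consumed by the sample = 0.006998 - 0.002184 = 0.004814 mol.
n(KOH) = 0.004814 / 1 = 0.004814 mol.
mass KOH = 0.004814 x 56.11 = 0.2701 g, so %KOH = 0.2701/0.4808 x 100 = 56.2%.

56.2%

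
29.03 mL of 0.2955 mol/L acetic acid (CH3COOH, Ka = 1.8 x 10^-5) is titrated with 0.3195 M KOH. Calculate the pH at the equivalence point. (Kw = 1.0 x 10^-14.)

n(CH3COOH) = 0.2955 x 0.02903 = 0.008578 mol; V(KOH) at equivalence = 0.008578/0.3195 = 0.02685 L.
At equivalence all the acid is converted to CH3COO-; total volume = 0.02903 + 0.02685 = 0.05588 L, so [CH3COO-] = 0.008578/0.05588 = 0.1535 M.
Kb = Kw/Ka = 1.0e-14 / 1.8 x 10^-5 = 5.56e-10.
[OH^-] = sqrt(Kb x [CH3COO-]) = sqrt(5.56e-10 x 0.1535) = 9.24e-6 M.
pOH = 5.03, so pH = 14.00 - 5.03 = 8.97.

8.97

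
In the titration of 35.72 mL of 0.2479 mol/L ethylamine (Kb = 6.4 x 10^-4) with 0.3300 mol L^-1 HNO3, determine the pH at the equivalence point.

5.83

n(C2H5NH2) = 0.2479 x 0.03572 = 0.008855 mol; V(HNO3) at equivalence = 0.008855/0.3300 = 0.02683 L.
At equivalence the base is fully converted to C2H5NH3+; total volume = 0.06255 L, so [C2H5NH3+] = 0.008855/0.06255 = 0.1416 M.
Ka(C2H5NH3+) = Kw/Kb = 1.0e-14 / 6.4 x 10^-4 = 1.56e-11.
[H^+] = sqrt(Ka x [C2H5NH3+]) = sqrt(1.56e-11 x 0.1416) = 1.49e-6 M.
pH = -log(1.49e-6) = 5.83.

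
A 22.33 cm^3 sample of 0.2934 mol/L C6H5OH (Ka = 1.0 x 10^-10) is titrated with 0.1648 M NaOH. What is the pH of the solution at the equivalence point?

n(C6H5OH) = 0.2934 x 0.02233 = 0.006552 mol; V(NaOH) at equivalence = 0.006552/0.1648 = 0.03975 L.
At equivalence all the acid is converted to C6H5O-; total volume = 0.02233 + 0.03975 = 0.06208 L, so [C6H5O-] = 0.006552/0.06208 = 0.1055 M.
Kb = Kw/Ka = 1.0e-14 / 1.0 x 10^-10 = 0.000100.
[OH^-] = sqrt(Kb x [C6H5O-]) = sqrt(0.000100 x 0.1055) = 0.00325 M.
pOH = 2.49, so pH = 14.00 - 2.49 = 11.51.

11.51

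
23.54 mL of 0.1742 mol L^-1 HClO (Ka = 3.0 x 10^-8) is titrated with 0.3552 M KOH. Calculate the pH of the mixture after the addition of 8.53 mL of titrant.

7.97

Initial n(HClO) = 0.1742 x 0.02354 = 0.004101 mol.
n(KOH) added = 0.3552 x 0.008530 = 0.003030 mol, converting that many moles of HClO to ClO-.
Remaining n(HClO) = 0.001071 mol; n(ClO-) = 0.003030 mol.
By Henderson-Hasselbalch, pH = pKa + log([A^-]/[HA]) = 7.52 + log(0.003030/0.001071) = 7.52 + (+0.45) = 7.97.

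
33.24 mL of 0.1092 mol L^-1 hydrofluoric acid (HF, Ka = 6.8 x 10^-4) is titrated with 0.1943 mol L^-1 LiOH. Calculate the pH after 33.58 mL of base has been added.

12.64

n(acid) = 0.1092 x 0.03324 = 0.003630 mol; n(LiOH) added = 0.1943 x 0.03358 = 0.006525 mol.
Base is in excess by 0.006525 - 0.003630 = 0.002895 mol in a total volume of 0.06682 L.
[OH^-] = 0.002895/0.06682 = 0.04332 M, so pOH = 1.36 and pH = 14.00 - 1.36 = 12.64.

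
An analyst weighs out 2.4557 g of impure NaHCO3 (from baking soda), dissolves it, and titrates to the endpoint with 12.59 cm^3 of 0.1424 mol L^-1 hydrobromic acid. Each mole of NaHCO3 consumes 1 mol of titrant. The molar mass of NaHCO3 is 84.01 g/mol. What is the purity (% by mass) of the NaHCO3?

n(HBr) = 0.1424 x 0.01259 = 0.001793 mol.
n(NaHCO3) = 0.001793 / 1 = 0.001793 mol.
mass of NaHCO3 = 0.001793 x 84.01 = 0.1506 g.
% purity = 0.1506 / 2.4557 x 100 = 6.13%.

6.13%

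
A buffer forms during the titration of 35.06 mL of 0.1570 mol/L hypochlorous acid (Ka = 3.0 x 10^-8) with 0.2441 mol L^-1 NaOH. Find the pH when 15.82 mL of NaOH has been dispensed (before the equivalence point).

7.89

Initial n(HClO) = 0.1570 x 0.03506 = 0.005504 mol.
n(NaOH) added = 0.2441 x 0.01582 = 0.003862 mol, converting that many moles of HClO to ClO-.
Remaining n(HClO) = 0.001643 mol; n(ClO-) = 0.003862 mol.
By Henderson-Hasselbalch, pH = pKa + log([A^-]/[HA]) = 7.52 + log(0.003862/0.001643) = 7.52 + (+0.37) = 7.89.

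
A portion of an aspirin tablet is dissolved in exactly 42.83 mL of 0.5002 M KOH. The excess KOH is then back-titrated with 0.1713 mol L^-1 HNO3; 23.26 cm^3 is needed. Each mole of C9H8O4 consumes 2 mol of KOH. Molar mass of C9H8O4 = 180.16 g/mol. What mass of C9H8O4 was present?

Total n(KOH) added = 0.5002 x 0.04283 = 0.02142 mol.
n(HNO3) used = 0.1713 x 0.02326 = 0.003984 mol, which equals the excess n(KOH).
So n(KOH) consumed by the sample = 0.02142 - 0.003984 = 0.01744 mol.
n(C9H8O4) = 0.01744 / 2 = 0.008720 mol.
mass = 0.008720 mol x 180.16 g/mol = 1.57 g.

1.57 g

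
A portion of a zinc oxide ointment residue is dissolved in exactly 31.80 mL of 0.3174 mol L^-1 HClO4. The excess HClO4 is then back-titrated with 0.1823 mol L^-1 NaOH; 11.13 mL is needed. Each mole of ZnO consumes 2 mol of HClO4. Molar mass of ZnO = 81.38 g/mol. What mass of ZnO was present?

0.328 g

Total n(HClO4) added = 0.3174 x 0.03180 = 0.01009 mol.
n(NaOH) used = 0.1823 x 0.01113 = 0.002029 mol, which equals the excess n(HClO4).
So n(HClO4) consumed by the sample = 0.01009 - 0.002029 = 0.008064 mol.
n(ZnO) = 0.008064 / 2 = 0.004032 mol.
mass = 0.004032 mol x 81.38 g/mol = 0.328 g.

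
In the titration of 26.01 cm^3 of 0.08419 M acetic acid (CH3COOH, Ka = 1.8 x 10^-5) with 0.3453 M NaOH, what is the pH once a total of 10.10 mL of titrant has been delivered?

12.56

n(acid) = 0.08419 x 0.02601 = 0.002190 mol; n(NaOH) added = 0.3453 x 0.01010 = 0.003488 mol.
Base is in excess by 0.003488 - 0.002190 = 0.001298 mol in a total volume of 0.03611 L.
[OH^-] = 0.001298/0.03611 = 0.03594 M, so pOH = 1.44 and pH = 14.00 - 1.44 = 12.56.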